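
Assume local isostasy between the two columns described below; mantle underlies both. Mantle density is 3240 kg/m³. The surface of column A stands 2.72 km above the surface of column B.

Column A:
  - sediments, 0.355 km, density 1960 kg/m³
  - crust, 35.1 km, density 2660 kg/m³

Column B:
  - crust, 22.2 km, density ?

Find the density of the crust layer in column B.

2700 kg/m³

Take the compensation level at the base of the deeper column (depth z_c below the surface of column A) and equate Σ ρ_i t_i down to z_c; mantle fills any gap and the z_c terms cancel.
Column A: 0.355×1960 + 35.1×2660 + (z_c − 35.455)×3240
Column B: 2.72×0 + 22.2×ρ + (z_c − 2.72 − 22.2)×3240
The z_c×3240 term appears on both sides and cancels. Collect the known terms of each column as K = Σ(ρt)_known − 3240 × (depth of known layers): K_A = 94061.8 − 3240×35.455 = −20812.4; K_B = 0 − 3240×(2.72 + 22.2) = −80740.8.
Balance: K_A = K_B + 22.2×ρ, so ρ = (K_A − K_B)/22.2 = 59928.4/22.2 = 2700 kg/m³.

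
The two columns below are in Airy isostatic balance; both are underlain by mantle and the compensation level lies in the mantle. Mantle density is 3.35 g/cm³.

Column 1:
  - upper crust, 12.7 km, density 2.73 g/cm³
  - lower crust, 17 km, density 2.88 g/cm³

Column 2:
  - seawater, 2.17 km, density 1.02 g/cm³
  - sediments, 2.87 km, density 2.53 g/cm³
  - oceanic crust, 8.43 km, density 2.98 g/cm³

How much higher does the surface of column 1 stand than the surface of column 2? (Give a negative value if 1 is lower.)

For any compensation level in the mantle, the mantle terms cancel and isostasy reduces to e = (Σt_1 − Σt_2) − (Σ(ρt)_1 − Σ(ρt)_2) / ρ_m.
Σt_1 = 29.7 km; Σt_2 = 13.47 km; Σ(ρt)_1 = 83.631; Σ(ρt)_2 = 34.5959 (in km·g/cm³).
e = (29.7 − 13.47) − (83.631 − 34.5959) / 3.35 = 1.59 km.

1.59 km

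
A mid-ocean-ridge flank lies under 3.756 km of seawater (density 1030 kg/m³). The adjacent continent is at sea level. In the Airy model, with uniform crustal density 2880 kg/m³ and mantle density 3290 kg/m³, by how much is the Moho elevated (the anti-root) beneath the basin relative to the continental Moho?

For local isostatic compensation: replacing crust with seawater at the top is compensated by replacing crust with mantle at the base: d (ρ_c − ρ_w) = a (ρ_m − ρ_c).
a = d (ρ_c − ρ_w)/(ρ_m − ρ_c) = 3.756 km × 1850/410 = 16.9 km.

16.9 km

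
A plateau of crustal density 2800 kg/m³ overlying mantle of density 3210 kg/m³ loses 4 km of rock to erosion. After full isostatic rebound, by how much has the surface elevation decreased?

0.511 km

Rebound u = e ρ_c/ρ_m = 4 km × 2800/3210 = 3.489 km.
Net surface drop = e − u = 4 km − 3.489 km = e (ρ_m − ρ_c)/ρ_m = 0.511 km.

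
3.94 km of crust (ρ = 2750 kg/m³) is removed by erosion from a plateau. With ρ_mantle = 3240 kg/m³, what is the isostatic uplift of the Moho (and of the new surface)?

Unloading: uplift u = e ρ_c/ρ_m = 3.94 km × 2750/3240 = 3.34 km.

3.34 km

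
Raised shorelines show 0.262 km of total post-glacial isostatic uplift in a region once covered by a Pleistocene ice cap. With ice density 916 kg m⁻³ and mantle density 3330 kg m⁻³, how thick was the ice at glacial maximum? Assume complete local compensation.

u = t ρ_ice/ρ_m → t = u ρ_m/ρ_ice = 0.262 km × 3330/916 = 0.952 km.

0.952 km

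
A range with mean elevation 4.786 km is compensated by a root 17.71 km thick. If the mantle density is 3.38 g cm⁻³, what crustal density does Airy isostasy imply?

2.66 g cm⁻³

ρ_c h = (ρ_m − ρ_c) r → ρ_c (h + r) = ρ_m r → ρ_c = ρ_m r / (h + r).
ρ_c = 3.38 × 17.71 km / (4.786 km + 17.71 km) = 2.66 g cm⁻³.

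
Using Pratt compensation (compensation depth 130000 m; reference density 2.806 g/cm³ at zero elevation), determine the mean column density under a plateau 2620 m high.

2.75 g/cm³

Pratt balance: ρ_ref D = ρ (D + h).
ρ = ρ_ref D/(D + h) = 2.806 × 130000 m/(130000 m + 2620 m) = 2.75 g/cm³.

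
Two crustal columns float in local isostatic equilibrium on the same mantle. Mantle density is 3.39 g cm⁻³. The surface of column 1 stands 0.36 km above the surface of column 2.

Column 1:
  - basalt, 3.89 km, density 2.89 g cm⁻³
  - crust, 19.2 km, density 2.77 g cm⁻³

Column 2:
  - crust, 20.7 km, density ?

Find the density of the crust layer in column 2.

2.78 g cm⁻³

Take the compensation level at the base of the deeper column (depth z_c below the surface of column 1) and equate Σ ρ_i t_i down to z_c; mantle fills any gap and the z_c terms cancel.
Column 1: 3.89×2.89 + 19.2×2.77 + (z_c − 23.09)×3.39
Column 2: 0.36×0 + 20.7×ρ + (z_c − 0.36 − 20.7)×3.39
The z_c×3.39 term appears on both sides and cancels. Collect the known terms of each column as K = Σ(ρt)_known − 3.39 × (depth of known layers): K_1 = 64.4261 − 3.39×23.09 = −13.849; K_2 = 0 − 3.39×(0.36 + 20.7) = −71.3934.
Balance: K_1 = K_2 + 20.7×ρ, so ρ = (K_1 − K_2)/20.7 = 57.5444/20.7 = 2.78 g cm⁻³.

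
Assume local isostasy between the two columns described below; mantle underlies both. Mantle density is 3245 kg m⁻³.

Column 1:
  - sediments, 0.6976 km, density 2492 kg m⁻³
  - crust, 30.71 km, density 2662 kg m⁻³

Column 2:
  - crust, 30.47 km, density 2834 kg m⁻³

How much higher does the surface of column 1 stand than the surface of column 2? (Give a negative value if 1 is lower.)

1.82 km

For any compensation level in the mantle, the mantle terms cancel and isostasy reduces to e = (Σt_1 − Σt_2) − (Σ(ρt)_1 − Σ(ρt)_2) / ρ_m.
Σt_1 = 31.4076 km; Σt_2 = 30.47 km; Σ(ρt)_1 = 83488.4392; Σ(ρt)_2 = 86351.98 (in km·kg m⁻³).
e = (31.4076 − 30.47) − (83488.4392 − 86351.98) / 3245 = 1.82 km.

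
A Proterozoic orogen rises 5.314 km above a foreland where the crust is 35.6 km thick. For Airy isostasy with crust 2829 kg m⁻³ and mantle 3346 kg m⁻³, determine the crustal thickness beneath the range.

70 km

Root depth r = h ρ_c / (ρ_m − ρ_c) = 5.314 km × 2829 / 517 = 29.08 km.
Total thickness = T + h + r = 35.6 km + 5.314 km + 29.08 km = 70 km.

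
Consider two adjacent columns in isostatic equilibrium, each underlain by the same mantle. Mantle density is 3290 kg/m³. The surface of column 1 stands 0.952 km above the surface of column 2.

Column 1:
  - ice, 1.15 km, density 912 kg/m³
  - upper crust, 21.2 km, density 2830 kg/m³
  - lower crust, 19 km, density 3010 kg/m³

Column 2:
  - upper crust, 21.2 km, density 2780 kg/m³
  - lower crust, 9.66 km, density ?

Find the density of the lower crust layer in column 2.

Take the compensation level at the base of the deeper column (depth z_c below the surface of column 1) and equate Σ ρ_i t_i down to z_c; mantle fills any gap and the z_c terms cancel.
Column 1: 1.15×912 + 21.2×2830 + 19×3010 + (z_c − 41.35)×3290
Column 2: 0.952×0 + 21.2×2780 + 9.66×ρ + (z_c − 0.952 − 30.86)×3290
The z_c×3290 term appears on both sides and cancels. Collect the known terms of each column as K = Σ(ρt)_known − 3290 × (depth of known layers): K_1 = 118234.8 − 3290×41.35 = −17806.7; K_2 = 58936 − 3290×(0.952 + 30.86) = −45725.48.
Balance: K_1 = K_2 + 9.66×ρ, so ρ = (K_1 − K_2)/9.66 = 27918.8/9.66 = 2890 kg/m³.

2890 kg/m³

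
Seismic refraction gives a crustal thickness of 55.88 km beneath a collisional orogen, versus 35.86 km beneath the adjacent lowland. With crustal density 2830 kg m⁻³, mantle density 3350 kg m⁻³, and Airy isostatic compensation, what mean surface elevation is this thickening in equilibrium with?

3.11 km

Excess crust Δ = 55.88 km − 35.86 km = 20.02 km, split between elevation h and root r with h + r = Δ.
Airy balance ρ_c h = (ρ_m − ρ_c) r gives r = h ρ_c/(ρ_m − ρ_c), so h (1 + ρ_c/(ρ_m − ρ_c)) = Δ, i.e. h = Δ (ρ_m − ρ_c)/ρ_m.
h = 20.02 km × 520/3350 = 3.11 km.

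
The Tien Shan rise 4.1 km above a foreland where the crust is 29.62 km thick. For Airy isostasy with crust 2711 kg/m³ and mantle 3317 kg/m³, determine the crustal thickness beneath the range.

Root depth r = h ρ_c / (ρ_m − ρ_c) = 4.1 km × 2711 / 606 = 18.34 km.
Total thickness = T + h + r = 29.62 km + 4.1 km + 18.34 km = 52.1 km.

52.1 km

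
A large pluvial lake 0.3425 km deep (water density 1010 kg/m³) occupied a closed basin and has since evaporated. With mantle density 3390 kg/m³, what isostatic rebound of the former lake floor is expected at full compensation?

0.102 km

u = d ρ_w/ρ_m = 0.3425 km × 1010/3390 = 0.102 km.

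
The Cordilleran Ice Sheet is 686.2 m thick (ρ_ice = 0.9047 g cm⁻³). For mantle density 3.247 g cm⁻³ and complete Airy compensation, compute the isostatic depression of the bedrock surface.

191 m

For local isostatic compensation: the ice load ρ_ice t is balanced by mantle displaced below, ρ_m s.
s = t ρ_ice / ρ_m = 686.2 m × 0.9047/3.247 = 191 m.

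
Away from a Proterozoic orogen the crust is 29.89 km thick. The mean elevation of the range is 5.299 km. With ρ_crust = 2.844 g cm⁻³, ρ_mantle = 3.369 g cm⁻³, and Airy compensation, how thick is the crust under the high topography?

63.9 km

Root depth r = h ρ_c / (ρ_m − ρ_c) = 5.299 km × 2.844 / 0.525 = 28.71 km.
Total thickness = T + h + r = 29.89 km + 5.299 km + 28.71 km = 63.9 km.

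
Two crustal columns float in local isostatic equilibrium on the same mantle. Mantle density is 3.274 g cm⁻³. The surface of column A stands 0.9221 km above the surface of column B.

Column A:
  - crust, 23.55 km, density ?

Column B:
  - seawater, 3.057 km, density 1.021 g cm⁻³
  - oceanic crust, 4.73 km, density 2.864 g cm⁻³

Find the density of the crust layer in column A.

Take the compensation level at the base of the deeper column (depth z_c below the surface of column A) and equate Σ ρ_i t_i down to z_c; mantle fills any gap and the z_c terms cancel.
Column A: 23.55×ρ + (z_c − 23.55)×3.274
Column B: 0.9221×0 + 3.057×1.021 + 4.73×2.864 + (z_c − 0.9221 − 7.787)×3.274
The z_c×3.274 term appears on both sides and cancels. Collect the known terms of each column as K = Σ(ρt)_known − 3.274 × (depth of known layers): K_A = 0 − 3.274×23.55 = −77.1027; K_B = 16.667917 − 3.274×(0.9221 + 7.787) = −11.8456764.
Balance: K_A + 23.55×ρ = K_B, so ρ = (K_B − K_A)/23.55 = 65.257/23.55 = 2.77 g cm⁻³.

2.77 g cm⁻³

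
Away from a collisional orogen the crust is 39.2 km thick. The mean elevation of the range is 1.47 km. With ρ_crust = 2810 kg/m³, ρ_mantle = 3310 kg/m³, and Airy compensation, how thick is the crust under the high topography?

Root depth r = h ρ_c / (ρ_m − ρ_c) = 1.47 km × 2810 / 500 = 8.261 km.
Total thickness = T + h + r = 39.2 km + 1.47 km + 8.261 km = 48.9 km.

48.9 km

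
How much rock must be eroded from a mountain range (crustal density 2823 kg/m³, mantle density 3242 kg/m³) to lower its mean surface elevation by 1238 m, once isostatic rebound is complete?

Net drop Δ = e − u = e − e ρ_c/ρ_m = e (ρ_m − ρ_c)/ρ_m.
e = Δ ρ_m/(ρ_m − ρ_c) = 1238 m × 3242/419 = 9580 m.

9580 m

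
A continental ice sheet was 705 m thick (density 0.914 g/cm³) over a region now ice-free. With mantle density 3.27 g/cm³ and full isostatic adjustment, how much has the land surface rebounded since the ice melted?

Removing the load lets mantle flow back in; uplift u satisfies ρ_ice t = ρ_m u.
u = t ρ_ice/ρ_m = 705 m × 0.914/3.27 = 197 m.

197 m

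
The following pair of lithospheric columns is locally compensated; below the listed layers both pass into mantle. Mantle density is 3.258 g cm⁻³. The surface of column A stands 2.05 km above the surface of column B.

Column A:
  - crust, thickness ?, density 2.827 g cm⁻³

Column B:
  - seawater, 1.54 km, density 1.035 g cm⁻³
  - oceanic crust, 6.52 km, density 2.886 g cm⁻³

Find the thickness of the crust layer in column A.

29.1 km

Take the compensation level at the base of the deeper column (depth z_c below the surface of column A) and equate Σ ρ_i t_i down to z_c; mantle fills any gap and the z_c terms cancel.
Column A: x×2.827 + (z_c − 0 − x)×3.258
Column B: 2.05×0 + 1.54×1.035 + 6.52×2.886 + (z_c − 2.05 − 8.06)×3.258
The z_c×3.258 term appears on both sides and cancels. Collect the known terms of each column as K = Σ(ρt)_known − 3.258 × (depth of known layers): K_A = 0 − 3.258×0 = 0; K_B = 20.41062 − 3.258×(2.05 + 8.06) = −12.52776.
Balance: K_A − x×(3.258 − 2.827) = K_B, so x = (K_A − K_B)/(3.258 − 2.827) = 12.5278/0.431 = 29.1 km.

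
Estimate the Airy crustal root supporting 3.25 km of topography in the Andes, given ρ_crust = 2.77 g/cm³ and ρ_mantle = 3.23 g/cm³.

19.6 km

Equating mass per unit area of the two columns: the weight of the topography is balanced by the buoyancy of the root, ρ_c h = (ρ_m − ρ_c) r.
r = h · ρ_c / (ρ_m − ρ_c) = 3.25 km × 2.77 / (3.23 − 2.77) = 19.6 km.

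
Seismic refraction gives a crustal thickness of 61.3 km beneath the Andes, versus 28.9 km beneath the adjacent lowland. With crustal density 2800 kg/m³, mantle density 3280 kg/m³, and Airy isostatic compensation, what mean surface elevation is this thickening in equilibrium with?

4.74 km

Excess crust Δ = 61.3 km − 28.9 km = 32.4 km, split between elevation h and root r with h + r = Δ.
Airy balance ρ_c h = (ρ_m − ρ_c) r gives r = h ρ_c/(ρ_m − ρ_c), so h (1 + ρ_c/(ρ_m − ρ_c)) = Δ, i.e. h = Δ (ρ_m − ρ_c)/ρ_m.
h = 32.4 km × 480/3280 = 4.74 km.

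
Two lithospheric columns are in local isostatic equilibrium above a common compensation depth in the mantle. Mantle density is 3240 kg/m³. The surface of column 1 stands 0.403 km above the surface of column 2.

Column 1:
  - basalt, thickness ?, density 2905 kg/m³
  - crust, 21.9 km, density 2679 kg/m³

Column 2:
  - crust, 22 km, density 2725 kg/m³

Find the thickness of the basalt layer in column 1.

Take the compensation level at the base of the deeper column (depth z_c below the surface of column 1) and equate Σ ρ_i t_i down to z_c; mantle fills any gap and the z_c terms cancel.
Column 1: x×2905 + 21.9×2679 + (z_c − 21.9 − x)×3240
Column 2: 0.403×0 + 22×2725 + (z_c − 0.403 − 22)×3240
The z_c×3240 term appears on both sides and cancels. Collect the known terms of each column as K = Σ(ρt)_known − 3240 × (depth of known layers): K_1 = 58670.1 − 3240×21.9 = −12285.9; K_2 = 59950 − 3240×(0.403 + 22) = −12635.72.
Balance: K_1 − x×(3240 − 2905) = K_2, so x = (K_1 − K_2)/(3240 − 2905) = 349.82/335 = 1.04 km.

1.04 km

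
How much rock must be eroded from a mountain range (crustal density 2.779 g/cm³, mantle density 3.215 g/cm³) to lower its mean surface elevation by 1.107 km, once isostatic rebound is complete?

8.16 km

Net drop Δ = e − u = e − e ρ_c/ρ_m = e (ρ_m − ρ_c)/ρ_m.
e = Δ ρ_m/(ρ_m − ρ_c) = 1.107 km × 3.215/0.436 = 8.16 km.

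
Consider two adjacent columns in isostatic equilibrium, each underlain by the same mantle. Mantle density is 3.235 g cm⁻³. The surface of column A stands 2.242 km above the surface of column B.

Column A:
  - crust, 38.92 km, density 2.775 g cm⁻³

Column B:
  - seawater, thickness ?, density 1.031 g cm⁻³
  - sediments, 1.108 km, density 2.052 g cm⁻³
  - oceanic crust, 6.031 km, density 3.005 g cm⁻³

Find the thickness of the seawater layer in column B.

3.61 km

Take the compensation level at the base of the deeper column (depth z_c below the surface of column A) and equate Σ ρ_i t_i down to z_c; mantle fills any gap and the z_c terms cancel.
Column A: 38.92×2.775 + (z_c − 38.92)×3.235
Column B: 2.242×0 + x×1.031 + 1.108×2.052 + 6.031×3.005 + (z_c − 2.242 − 7.139 − x)×3.235
The z_c×3.235 term appears on both sides and cancels. Collect the known terms of each column as K = Σ(ρt)_known − 3.235 × (depth of known layers): K_A = 108.003 − 3.235×38.92 = −17.9032; K_B = 20.396771 − 3.235×(2.242 + 7.139) = −9.950764.
Balance: K_A = K_B − x×(3.235 − 1.031), so x = (K_B − K_A)/(3.235 − 1.031) = 7.95244/2.204 = 3.61 km.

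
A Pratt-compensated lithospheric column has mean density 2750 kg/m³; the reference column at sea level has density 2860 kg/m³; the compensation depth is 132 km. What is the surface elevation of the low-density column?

5.28 km

ρ_ref D = ρ (D + h) → h = D (ρ_ref − ρ)/ρ.
h = 132 km × (2860 − 2750)/2750 = 5.28 km.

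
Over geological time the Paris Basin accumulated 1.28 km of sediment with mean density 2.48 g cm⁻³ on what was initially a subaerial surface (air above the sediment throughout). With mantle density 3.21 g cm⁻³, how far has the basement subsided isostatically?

Subaerial load: s = t ρ_sed / ρ_m = 1.28 km × 2.48/3.21 = 0.989 km.

0.989 km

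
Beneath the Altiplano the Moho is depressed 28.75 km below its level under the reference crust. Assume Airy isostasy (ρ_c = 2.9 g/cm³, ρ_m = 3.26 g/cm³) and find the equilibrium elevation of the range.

3.57 km

Equating mass per unit area of the two columns: ρ_c h = (ρ_m − ρ_c) r.
h = r (ρ_m − ρ_c) / ρ_c = 28.75 km × (3.26 − 2.9) / 2.9 = 3.57 km.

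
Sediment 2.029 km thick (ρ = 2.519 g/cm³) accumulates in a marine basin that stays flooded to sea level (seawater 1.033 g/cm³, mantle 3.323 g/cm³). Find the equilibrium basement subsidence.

1.32 km

Submarine loading: the sediment displaces seawater, and the subsidence is in turn flooded, so s (ρ_m − ρ_w) = t (ρ_sed − ρ_w).
s = 2.029 km × (2.519 − 1.033) / (3.323 − 1.033) = 1.32 km.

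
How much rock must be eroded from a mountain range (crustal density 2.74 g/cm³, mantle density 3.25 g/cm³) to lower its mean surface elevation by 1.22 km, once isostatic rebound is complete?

7.77 km

Net drop Δ = e − u = e − e ρ_c/ρ_m = e (ρ_m − ρ_c)/ρ_m.
e = Δ ρ_m/(ρ_m − ρ_c) = 1.22 km × 3.25/0.51 = 7.77 km.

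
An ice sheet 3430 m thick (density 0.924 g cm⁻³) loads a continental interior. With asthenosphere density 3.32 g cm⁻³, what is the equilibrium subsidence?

Balancing pressure at the compensation depth: the ice load ρ_ice t is balanced by mantle displaced below, ρ_m s.
s = t ρ_ice / ρ_m = 3430 m × 0.924/3.32 = 955 m.

955 m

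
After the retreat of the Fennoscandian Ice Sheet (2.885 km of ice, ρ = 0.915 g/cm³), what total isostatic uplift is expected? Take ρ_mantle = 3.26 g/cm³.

0.81 km

Removing the load lets mantle flow back in; uplift u satisfies ρ_ice t = ρ_m u.
u = t ρ_ice/ρ_m = 2.885 km × 0.915/3.26 = 0.81 km.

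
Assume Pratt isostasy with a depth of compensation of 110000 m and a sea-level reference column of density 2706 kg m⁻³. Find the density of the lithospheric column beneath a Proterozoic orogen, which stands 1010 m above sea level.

2680 kg m⁻³

Pratt balance: ρ_ref D = ρ (D + h).
ρ = ρ_ref D/(D + h) = 2706 × 110000 m/(110000 m + 1010 m) = 2680 kg m⁻³.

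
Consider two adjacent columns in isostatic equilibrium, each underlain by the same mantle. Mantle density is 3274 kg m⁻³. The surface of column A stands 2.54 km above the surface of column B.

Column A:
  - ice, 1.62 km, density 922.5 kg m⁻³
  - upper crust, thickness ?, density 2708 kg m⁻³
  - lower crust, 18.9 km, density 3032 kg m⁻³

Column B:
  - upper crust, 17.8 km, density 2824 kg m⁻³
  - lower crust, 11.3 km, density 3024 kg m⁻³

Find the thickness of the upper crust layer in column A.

19 km

Take the compensation level at the base of the deeper column (depth z_c below the surface of column A) and equate Σ ρ_i t_i down to z_c; mantle fills any gap and the z_c terms cancel.
Column A: 1.62×922.5 + x×2708 + 18.9×3032 + (z_c − 20.52 − x)×3274
Column B: 2.54×0 + 17.8×2824 + 11.3×3024 + (z_c − 2.54 − 29.1)×3274
The z_c×3274 term appears on both sides and cancels. Collect the known terms of each column as K = Σ(ρt)_known − 3274 × (depth of known layers): K_A = 58799.25 − 3274×20.52 = −8383.23; K_B = 84438.4 − 3274×(2.54 + 29.1) = −19150.96.
Balance: K_A − x×(3274 − 2708) = K_B, so x = (K_A − K_B)/(3274 − 2708) = 10767.7/566 = 19 km.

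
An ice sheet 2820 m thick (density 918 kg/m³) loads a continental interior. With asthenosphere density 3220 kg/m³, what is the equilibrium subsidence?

In Airy isostatic equilibrium: the ice load ρ_ice t is balanced by mantle displaced below, ρ_m s.
s = t ρ_ice / ρ_m = 2820 m × 918/3220 = 804 m.

804 m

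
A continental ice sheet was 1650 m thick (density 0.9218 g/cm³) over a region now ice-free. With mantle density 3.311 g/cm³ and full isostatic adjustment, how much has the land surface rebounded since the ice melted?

459 m

Removing the load lets mantle flow back in; uplift u satisfies ρ_ice t = ρ_m u.
u = t ρ_ice/ρ_m = 1650 m × 0.9218/3.311 = 459 m.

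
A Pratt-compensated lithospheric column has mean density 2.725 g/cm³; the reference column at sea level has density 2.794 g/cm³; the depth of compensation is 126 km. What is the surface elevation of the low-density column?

ρ_ref D = ρ (D + h) → h = D (ρ_ref − ρ)/ρ.
h = 126 km × (2.794 − 2.725)/2.725 = 3.19 km.

3.19 km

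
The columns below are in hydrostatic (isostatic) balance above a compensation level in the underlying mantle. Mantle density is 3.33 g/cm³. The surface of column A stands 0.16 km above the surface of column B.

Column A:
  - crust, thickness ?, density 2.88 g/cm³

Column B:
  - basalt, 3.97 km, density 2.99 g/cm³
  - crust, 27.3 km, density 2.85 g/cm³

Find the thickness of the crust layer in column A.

Take the compensation level at the base of the deeper column (depth z_c below the surface of column A) and equate Σ ρ_i t_i down to z_c; mantle fills any gap and the z_c terms cancel.
Column A: x×2.88 + (z_c − 0 − x)×3.33
Column B: 0.16×0 + 3.97×2.99 + 27.3×2.85 + (z_c − 0.16 − 31.27)×3.33
The z_c×3.33 term appears on both sides and cancels. Collect the known terms of each column as K = Σ(ρt)_known − 3.33 × (depth of known layers): K_A = 0 − 3.33×0 = 0; K_B = 89.6753 − 3.33×(0.16 + 31.27) = −14.9866.
Balance: K_A − x×(3.33 − 2.88) = K_B, so x = (K_A − K_B)/(3.33 − 2.88) = 14.9866/0.45 = 33.3 km.

33.3 km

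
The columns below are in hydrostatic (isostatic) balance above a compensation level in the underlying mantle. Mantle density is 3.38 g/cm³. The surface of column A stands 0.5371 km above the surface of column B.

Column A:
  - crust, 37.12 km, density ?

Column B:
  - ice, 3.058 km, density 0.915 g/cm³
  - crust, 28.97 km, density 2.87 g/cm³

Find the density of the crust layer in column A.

2.73 g/cm³

Take the compensation level at the base of the deeper column (depth z_c below the surface of column A) and equate Σ ρ_i t_i down to z_c; mantle fills any gap and the z_c terms cancel.
Column A: 37.12×ρ + (z_c − 37.12)×3.38
Column B: 0.5371×0 + 3.058×0.915 + 28.97×2.87 + (z_c − 0.5371 − 32.028)×3.38
The z_c×3.38 term appears on both sides and cancels. Collect the known terms of each column as K = Σ(ρt)_known − 3.38 × (depth of known layers): K_A = 0 − 3.38×37.12 = −125.4656; K_B = 85.94197 − 3.38×(0.5371 + 32.028) = −24.128068.
Balance: K_A + 37.12×ρ = K_B, so ρ = (K_B − K_A)/37.12 = 101.338/37.12 = 2.73 g/cm³.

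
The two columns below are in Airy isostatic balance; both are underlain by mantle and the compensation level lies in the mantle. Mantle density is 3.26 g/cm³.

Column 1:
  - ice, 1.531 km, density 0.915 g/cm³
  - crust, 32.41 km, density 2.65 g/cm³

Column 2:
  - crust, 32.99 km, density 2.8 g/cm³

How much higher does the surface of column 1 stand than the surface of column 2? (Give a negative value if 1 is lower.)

For any compensation level in the mantle, the mantle terms cancel and isostasy reduces to e = (Σt_1 − Σt_2) − (Σ(ρt)_1 − Σ(ρt)_2) / ρ_m.
Σt_1 = 33.941 km; Σt_2 = 32.99 km; Σ(ρt)_1 = 87.287365; Σ(ρt)_2 = 92.372 (in km·g/cm³).
e = (33.941 − 32.99) − (87.287365 − 92.372) / 3.26 = 2.51 km.

2.51 km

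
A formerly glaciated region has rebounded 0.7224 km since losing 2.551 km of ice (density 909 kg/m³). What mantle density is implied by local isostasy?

ρ_m = ρ_ice t / u = 909 × 2.551 km/0.7224 km = 3210 kg/m³.

3210 kg/m³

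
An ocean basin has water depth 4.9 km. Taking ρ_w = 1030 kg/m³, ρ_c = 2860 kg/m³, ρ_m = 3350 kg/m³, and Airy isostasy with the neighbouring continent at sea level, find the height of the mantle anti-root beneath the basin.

Isostatic balance requires: replacing crust with seawater at the top is compensated by replacing crust with mantle at the base: d (ρ_c − ρ_w) = a (ρ_m − ρ_c).
a = d (ρ_c − ρ_w)/(ρ_m − ρ_c) = 4.9 km × 1830/490 = 18.3 km.

18.3 km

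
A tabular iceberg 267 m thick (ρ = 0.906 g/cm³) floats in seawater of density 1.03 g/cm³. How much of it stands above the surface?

Floating equilibrium: submerged depth d = t ρ_obj/ρ_fluid = 267 m × 0.906/1.03 = 234.9 m.
Freeboard = t − d = 267 m − 234.9 m = 32.1 m.

32.1 m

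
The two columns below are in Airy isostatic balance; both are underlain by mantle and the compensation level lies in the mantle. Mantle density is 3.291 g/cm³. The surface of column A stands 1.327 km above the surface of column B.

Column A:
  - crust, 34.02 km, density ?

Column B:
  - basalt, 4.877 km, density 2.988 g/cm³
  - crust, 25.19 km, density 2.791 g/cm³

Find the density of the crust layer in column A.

2.75 g/cm³

Take the compensation level at the base of the deeper column (depth z_c below the surface of column A) and equate Σ ρ_i t_i down to z_c; mantle fills any gap and the z_c terms cancel.
Column A: 34.02×ρ + (z_c − 34.02)×3.291
Column B: 1.327×0 + 4.877×2.988 + 25.19×2.791 + (z_c − 1.327 − 30.067)×3.291
The z_c×3.291 term appears on both sides and cancels. Collect the known terms of each column as K = Σ(ρt)_known − 3.291 × (depth of known layers): K_A = 0 − 3.291×34.02 = −111.95982; K_B = 84.877766 − 3.291×(1.327 + 30.067) = −18.439888.
Balance: K_A + 34.02×ρ = K_B, so ρ = (K_B − K_A)/34.02 = 93.5199/34.02 = 2.75 g/cm³.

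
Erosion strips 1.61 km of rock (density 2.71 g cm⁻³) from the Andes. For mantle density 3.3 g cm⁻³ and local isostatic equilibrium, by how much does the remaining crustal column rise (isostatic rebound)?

Unloading: uplift u = e ρ_c/ρ_m = 1.61 km × 2.71/3.3 = 1.32 km.

1.32 km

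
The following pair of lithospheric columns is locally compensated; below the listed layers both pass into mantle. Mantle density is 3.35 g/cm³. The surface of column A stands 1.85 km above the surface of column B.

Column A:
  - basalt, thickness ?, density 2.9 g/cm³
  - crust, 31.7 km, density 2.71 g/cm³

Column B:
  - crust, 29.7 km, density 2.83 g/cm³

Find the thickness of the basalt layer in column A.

Take the compensation level at the base of the deeper column (depth z_c below the surface of column A) and equate Σ ρ_i t_i down to z_c; mantle fills any gap and the z_c terms cancel.
Column A: x×2.9 + 31.7×2.71 + (z_c − 31.7 − x)×3.35
Column B: 1.85×0 + 29.7×2.83 + (z_c − 1.85 − 29.7)×3.35
The z_c×3.35 term appears on both sides and cancels. Collect the known terms of each column as K = Σ(ρt)_known − 3.35 × (depth of known layers): K_A = 85.907 − 3.35×31.7 = −20.288; K_B = 84.051 − 3.35×(1.85 + 29.7) = −21.6415.
Balance: K_A − x×(3.35 − 2.9) = K_B, so x = (K_A − K_B)/(3.35 − 2.9) = 1.3535/0.45 = 3.01 km.

3.01 km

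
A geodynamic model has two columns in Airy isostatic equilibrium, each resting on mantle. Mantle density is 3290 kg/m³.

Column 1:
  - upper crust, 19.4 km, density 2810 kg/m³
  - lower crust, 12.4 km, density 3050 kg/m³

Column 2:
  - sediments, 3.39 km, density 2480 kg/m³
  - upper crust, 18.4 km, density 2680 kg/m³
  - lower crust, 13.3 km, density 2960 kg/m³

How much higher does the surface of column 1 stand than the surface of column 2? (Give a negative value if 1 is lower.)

−1.85 km

For any compensation level in the mantle, the mantle terms cancel and isostasy reduces to e = (Σt_1 − Σt_2) − (Σ(ρt)_1 − Σ(ρt)_2) / ρ_m.
Σt_1 = 31.8 km; Σt_2 = 35.09 km; Σ(ρt)_1 = 92334; Σ(ρt)_2 = 97087.2 (in km·kg/m³).
e = (31.8 − 35.09) − (92334 − 97087.2) / 3290 = −1.85 km.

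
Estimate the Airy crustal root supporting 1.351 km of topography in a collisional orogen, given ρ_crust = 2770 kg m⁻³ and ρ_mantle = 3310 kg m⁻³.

Balancing pressure at the compensation depth: the weight of the topography is balanced by the buoyancy of the root, ρ_c h = (ρ_m − ρ_c) r.
r = h · ρ_c / (ρ_m − ρ_c) = 1.351 km × 2770 / (3310 − 2770) = 6.93 km.

6.93 km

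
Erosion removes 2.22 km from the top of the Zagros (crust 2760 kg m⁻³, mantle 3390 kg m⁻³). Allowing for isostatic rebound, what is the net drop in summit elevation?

Rebound u = e ρ_c/ρ_m = 2.22 km × 2760/3390 = 1.807 km.
Net surface drop = e − u = 2.22 km − 1.807 km = e (ρ_m − ρ_c)/ρ_m = 0.413 km.

0.413 km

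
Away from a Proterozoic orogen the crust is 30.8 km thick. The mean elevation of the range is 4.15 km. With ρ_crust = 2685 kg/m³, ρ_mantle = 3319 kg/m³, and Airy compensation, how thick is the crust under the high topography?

Root depth r = h ρ_c / (ρ_m − ρ_c) = 4.15 km × 2685 / 634 = 17.58 km.
Total thickness = T + h + r = 30.8 km + 4.15 km + 17.58 km = 52.5 km.

52.5 km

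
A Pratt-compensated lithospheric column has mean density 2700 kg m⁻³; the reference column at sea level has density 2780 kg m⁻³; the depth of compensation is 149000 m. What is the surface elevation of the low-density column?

ρ_ref D = ρ (D + h) → h = D (ρ_ref − ρ)/ρ.
h = 149000 m × (2780 − 2700)/2700 = 4410 m.

4410 m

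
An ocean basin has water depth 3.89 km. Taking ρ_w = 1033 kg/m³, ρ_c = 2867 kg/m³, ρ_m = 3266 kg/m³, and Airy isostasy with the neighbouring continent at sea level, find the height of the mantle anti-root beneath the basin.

By Archimedes' principle applied to the lithosphere: replacing crust with seawater at the top is compensated by replacing crust with mantle at the base: d (ρ_c − ρ_w) = a (ρ_m − ρ_c).
a = d (ρ_c − ρ_w)/(ρ_m − ρ_c) = 3.89 km × 1834/399 = 17.9 km.

17.9 km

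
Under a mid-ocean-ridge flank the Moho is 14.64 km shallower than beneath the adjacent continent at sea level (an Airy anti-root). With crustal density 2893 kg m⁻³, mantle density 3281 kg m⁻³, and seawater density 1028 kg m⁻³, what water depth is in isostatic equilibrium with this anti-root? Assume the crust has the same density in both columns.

3.05 km

Replacing a thickness d of crust by seawater at the top must be balanced by replacing crust with mantle at the base: d (ρ_c − ρ_w) = a (ρ_m − ρ_c).
d = a (ρ_m − ρ_c)/(ρ_c − ρ_w) = 14.64 km × 388/1865 = 3.05 km.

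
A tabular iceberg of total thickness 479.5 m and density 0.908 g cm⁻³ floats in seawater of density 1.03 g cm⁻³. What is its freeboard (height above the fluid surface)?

56.8 m

Floating equilibrium: submerged depth d = t ρ_obj/ρ_fluid = 479.5 m × 0.908/1.03 = 422.7 m.
Freeboard = t − d = 479.5 m − 422.7 m = 56.8 m.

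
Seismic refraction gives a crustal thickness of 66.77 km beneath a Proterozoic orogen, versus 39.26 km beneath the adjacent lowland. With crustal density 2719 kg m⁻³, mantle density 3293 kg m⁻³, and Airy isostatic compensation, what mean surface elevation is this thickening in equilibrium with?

4.8 km

Excess crust Δ = 66.77 km − 39.26 km = 27.51 km, split between elevation h and root r with h + r = Δ.
Airy balance ρ_c h = (ρ_m − ρ_c) r gives r = h ρ_c/(ρ_m − ρ_c), so h (1 + ρ_c/(ρ_m − ρ_c)) = Δ, i.e. h = Δ (ρ_m − ρ_c)/ρ_m.
h = 27.51 km × 574/3293 = 4.8 km.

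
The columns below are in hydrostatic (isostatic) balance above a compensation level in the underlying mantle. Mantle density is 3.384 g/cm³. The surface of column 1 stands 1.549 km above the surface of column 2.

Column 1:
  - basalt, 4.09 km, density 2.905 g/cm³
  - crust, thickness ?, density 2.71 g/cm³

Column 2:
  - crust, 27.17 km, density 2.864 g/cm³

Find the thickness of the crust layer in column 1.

Take the compensation level at the base of the deeper column (depth z_c below the surface of column 1) and equate Σ ρ_i t_i down to z_c; mantle fills any gap and the z_c terms cancel.
Column 1: 4.09×2.905 + x×2.71 + (z_c − 4.09 − x)×3.384
Column 2: 1.549×0 + 27.17×2.864 + (z_c − 1.549 − 27.17)×3.384
The z_c×3.384 term appears on both sides and cancels. Collect the known terms of each column as K = Σ(ρt)_known − 3.384 × (depth of known layers): K_1 = 11.88145 − 3.384×4.09 = −1.95911; K_2 = 77.81488 − 3.384×(1.549 + 27.17) = −19.370216.
Balance: K_1 − x×(3.384 − 2.71) = K_2, so x = (K_1 − K_2)/(3.384 − 2.71) = 17.4111/0.674 = 25.8 km.

25.8 km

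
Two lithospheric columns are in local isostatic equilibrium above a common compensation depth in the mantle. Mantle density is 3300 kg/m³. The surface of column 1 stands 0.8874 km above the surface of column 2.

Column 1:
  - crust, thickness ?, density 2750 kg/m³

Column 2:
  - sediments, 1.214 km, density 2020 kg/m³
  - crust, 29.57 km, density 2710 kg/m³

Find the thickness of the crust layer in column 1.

39.9 km

Take the compensation level at the base of the deeper column (depth z_c below the surface of column 1) and equate Σ ρ_i t_i down to z_c; mantle fills any gap and the z_c terms cancel.
Column 1: x×2750 + (z_c − 0 − x)×3300
Column 2: 0.8874×0 + 1.214×2020 + 29.57×2710 + (z_c − 0.8874 − 30.784)×3300
The z_c×3300 term appears on both sides and cancels. Collect the known terms of each column as K = Σ(ρt)_known − 3300 × (depth of known layers): K_1 = 0 − 3300×0 = 0; K_2 = 82586.98 − 3300×(0.8874 + 30.784) = −21928.64.
Balance: K_1 − x×(3300 − 2750) = K_2, so x = (K_1 − K_2)/(3300 − 2750) = 21928.6/550 = 39.9 km.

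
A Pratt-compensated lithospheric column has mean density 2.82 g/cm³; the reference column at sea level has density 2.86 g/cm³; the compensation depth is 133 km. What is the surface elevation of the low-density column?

1.89 km

ρ_ref D = ρ (D + h) → h = D (ρ_ref − ρ)/ρ.
h = 133 km × (2.86 − 2.82)/2.82 = 1.89 km.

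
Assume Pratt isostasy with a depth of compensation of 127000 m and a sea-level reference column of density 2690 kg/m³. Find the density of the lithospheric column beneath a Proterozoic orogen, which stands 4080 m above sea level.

Pratt balance: ρ_ref D = ρ (D + h).
ρ = ρ_ref D/(D + h) = 2690 × 127000 m/(127000 m + 4080 m) = 2610 kg/m³.

2610 kg/m³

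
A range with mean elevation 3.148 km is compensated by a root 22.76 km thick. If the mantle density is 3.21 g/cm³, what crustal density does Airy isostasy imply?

2.82 g/cm³

ρ_c h = (ρ_m − ρ_c) r → ρ_c (h + r) = ρ_m r → ρ_c = ρ_m r / (h + r).
ρ_c = 3.21 × 22.76 km / (3.148 km + 22.76 km) = 2.82 g/cm³.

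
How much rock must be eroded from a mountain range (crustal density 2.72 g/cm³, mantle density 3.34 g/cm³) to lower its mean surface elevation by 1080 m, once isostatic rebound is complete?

Net drop Δ = e − u = e − e ρ_c/ρ_m = e (ρ_m − ρ_c)/ρ_m.
e = Δ ρ_m/(ρ_m − ρ_c) = 1080 m × 3.34/0.62 = 5820 m.

5820 m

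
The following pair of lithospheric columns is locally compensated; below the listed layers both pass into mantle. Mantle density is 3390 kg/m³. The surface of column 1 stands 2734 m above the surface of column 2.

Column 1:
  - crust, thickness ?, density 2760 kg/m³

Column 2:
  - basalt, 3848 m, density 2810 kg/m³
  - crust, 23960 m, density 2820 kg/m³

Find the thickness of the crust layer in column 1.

39900 m

Take the compensation level at the base of the deeper column (depth z_c below the surface of column 1) and equate Σ ρ_i t_i down to z_c; mantle fills any gap and the z_c terms cancel.
Column 1: x×2760 + (z_c − 0 − x)×3390
Column 2: 2734×0 + 3848×2810 + 23960×2820 + (z_c − 2734 − 27808)×3390
The z_c×3390 term appears on both sides and cancels. Collect the known terms of each column as K = Σ(ρt)_known − 3390 × (depth of known layers): K_1 = 0 − 3390×0 = 0; K_2 = 78380080 − 3390×(2734 + 27808) = −25157300.
Balance: K_1 − x×(3390 − 2760) = K_2, so x = (K_1 − K_2)/(3390 − 2760) = 25157300/630 = 39900 m.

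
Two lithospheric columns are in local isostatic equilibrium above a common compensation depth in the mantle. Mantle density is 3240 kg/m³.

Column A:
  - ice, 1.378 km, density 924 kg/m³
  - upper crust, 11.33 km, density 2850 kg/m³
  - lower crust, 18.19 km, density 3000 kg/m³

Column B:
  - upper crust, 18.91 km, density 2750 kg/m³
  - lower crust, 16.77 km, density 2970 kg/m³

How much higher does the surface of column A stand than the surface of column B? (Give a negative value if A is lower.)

For any compensation level in the mantle, the mantle terms cancel and isostasy reduces to e = (Σt_A − Σt_B) − (Σ(ρt)_A − Σ(ρt)_B) / ρ_m.
Σt_A = 30.898 km; Σt_B = 35.68 km; Σ(ρt)_A = 88133.772; Σ(ρt)_B = 101809.4 (in km·kg/m³).
e = (30.898 − 35.68) − (88133.772 − 101809.4) / 3240 = −0.561 km.

−0.561 km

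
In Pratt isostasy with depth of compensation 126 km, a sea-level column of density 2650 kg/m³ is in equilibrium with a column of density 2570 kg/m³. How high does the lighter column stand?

ρ_ref D = ρ (D + h) → h = D (ρ_ref − ρ)/ρ.
h = 126 km × (2650 − 2570)/2570 = 3.92 km.

3.92 km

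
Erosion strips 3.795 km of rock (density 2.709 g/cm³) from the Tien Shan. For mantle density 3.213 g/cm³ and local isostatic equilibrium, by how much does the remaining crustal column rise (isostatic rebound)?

Unloading: uplift u = e ρ_c/ρ_m = 3.795 km × 2.709/3.213 = 3.2 km.

3.2 km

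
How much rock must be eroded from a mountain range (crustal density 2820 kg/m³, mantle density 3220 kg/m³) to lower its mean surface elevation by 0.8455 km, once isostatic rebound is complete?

Net drop Δ = e − u = e − e ρ_c/ρ_m = e (ρ_m − ρ_c)/ρ_m.
e = Δ ρ_m/(ρ_m − ρ_c) = 0.8455 km × 3220/400 = 6.81 km.

6.81 km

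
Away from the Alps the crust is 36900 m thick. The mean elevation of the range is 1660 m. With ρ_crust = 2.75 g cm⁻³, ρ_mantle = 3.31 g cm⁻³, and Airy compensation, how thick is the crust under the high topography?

Root depth r = h ρ_c / (ρ_m − ρ_c) = 1660 m × 2.75 / 0.56 = 8152 m.
Total thickness = T + h + r = 36900 m + 1660 m + 8152 m = 46700 m.

46700 m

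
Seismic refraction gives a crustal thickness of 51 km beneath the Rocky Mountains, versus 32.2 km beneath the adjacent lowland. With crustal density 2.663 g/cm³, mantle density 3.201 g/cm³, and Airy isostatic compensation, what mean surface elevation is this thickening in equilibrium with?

3.16 km

Excess crust Δ = 51 km − 32.2 km = 18.8 km, split between elevation h and root r with h + r = Δ.
Airy balance ρ_c h = (ρ_m − ρ_c) r gives r = h ρ_c/(ρ_m − ρ_c), so h (1 + ρ_c/(ρ_m − ρ_c)) = Δ, i.e. h = Δ (ρ_m − ρ_c)/ρ_m.
h = 18.8 km × 0.538/3.201 = 3.16 km.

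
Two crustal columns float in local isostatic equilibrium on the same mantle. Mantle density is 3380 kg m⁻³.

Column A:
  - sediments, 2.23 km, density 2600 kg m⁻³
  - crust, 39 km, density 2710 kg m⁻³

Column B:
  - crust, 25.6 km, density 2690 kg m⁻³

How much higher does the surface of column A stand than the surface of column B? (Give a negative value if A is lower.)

For any compensation level in the mantle, the mantle terms cancel and isostasy reduces to e = (Σt_A − Σt_B) − (Σ(ρt)_A − Σ(ρt)_B) / ρ_m.
Σt_A = 41.23 km; Σt_B = 25.6 km; Σ(ρt)_A = 111488; Σ(ρt)_B = 68864 (in km·kg m⁻³).
e = (41.23 − 25.6) − (111488 − 68864) / 3380 = 3.02 km.

3.02 km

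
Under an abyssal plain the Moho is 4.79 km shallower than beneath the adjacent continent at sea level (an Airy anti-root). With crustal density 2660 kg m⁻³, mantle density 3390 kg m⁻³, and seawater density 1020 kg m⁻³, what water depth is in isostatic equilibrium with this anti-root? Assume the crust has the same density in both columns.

Replacing a thickness d of crust by seawater at the top must be balanced by replacing crust with mantle at the base: d (ρ_c − ρ_w) = a (ρ_m − ρ_c).
d = a (ρ_m − ρ_c)/(ρ_c − ρ_w) = 4.79 km × 730/1640 = 2.13 km.

2.13 km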